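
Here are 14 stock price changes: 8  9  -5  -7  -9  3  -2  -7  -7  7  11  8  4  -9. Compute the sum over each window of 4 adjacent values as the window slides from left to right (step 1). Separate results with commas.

5, -12, -18, -15, -15, -13, -9, 4, 19, 30, 14

(8, 9, -5, -7) → sum 5
(9, -5, -7, -9) → sum -12
(-5, -7, -9, 3) → sum -18
(-7, -9, 3, -2) → sum -15
(-9, 3, -2, -7) → sum -15
(3, -2, -7, -7) → sum -13
(-2, -7, -7, 7) → sum -9
(-7, -7, 7, 11) → sum 4
(-7, 7, 11, 8) → sum 19
(7, 11, 8, 4) → sum 30
(11, 8, 4, -9) → sum 14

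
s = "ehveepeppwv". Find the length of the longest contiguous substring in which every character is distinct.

3

[e] len 1
[e, h] len 2
[e, h, v] len 3
[h, v, e] len 3
[e] len 1
[e, p] len 2
[p, e] len 2
[e, p] len 2
[p] len 1
[p, w] len 2
[p, w, v] len 3
Longest all-distinct length: 3.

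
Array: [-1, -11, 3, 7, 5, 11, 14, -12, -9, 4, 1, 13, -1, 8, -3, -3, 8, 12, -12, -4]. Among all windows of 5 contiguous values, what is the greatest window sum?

40

Window sums for each of the 16 positions:
-1 -11 3 7 5 → sum 3
-11 3 7 5 11 → sum 15
3 7 5 11 14 → sum 40
7 5 11 14 -12 → sum 25
5 11 14 -12 -9 → sum 9
11 14 -12 -9 4 → sum 8
14 -12 -9 4 1 → sum -2
-12 -9 4 1 13 → sum -3
-9 4 1 13 -1 → sum 8
4 1 13 -1 8 → sum 25
1 13 -1 8 -3 → sum 18
13 -1 8 -3 -3 → sum 14
-1 8 -3 -3 8 → sum 9
8 -3 -3 8 12 → sum 22
-3 -3 8 12 -12 → sum 2
-3 8 12 -12 -4 → sum 1
Greatest of these is 40.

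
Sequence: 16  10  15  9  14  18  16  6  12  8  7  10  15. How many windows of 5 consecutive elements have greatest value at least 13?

8

(16, 10, 15, 9, 14) → max 16  ≥ 13 ✓
(10, 15, 9, 14, 18) → max 18  ≥ 13 ✓
(15, 9, 14, 18, 16) → max 18  ≥ 13 ✓
(9, 14, 18, 16, 6) → max 18  ≥ 13 ✓
(14, 18, 16, 6, 12) → max 18  ≥ 13 ✓
(18, 16, 6, 12, 8) → max 18  ≥ 13 ✓
(16, 6, 12, 8, 7) → max 16  ≥ 13 ✓
(6, 12, 8, 7, 10) → max 12
(12, 8, 7, 10, 15) → max 15  ≥ 13 ✓
8 windows satisfy the condition.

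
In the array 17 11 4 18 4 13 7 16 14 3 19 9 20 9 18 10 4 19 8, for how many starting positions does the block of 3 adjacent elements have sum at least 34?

(17, 11, 4) → sum 32
(11, 4, 18) → sum 33
(4, 18, 4) → sum 26
(18, 4, 13) → sum 35  ≥ 34 ✓
(4, 13, 7) → sum 24
(13, 7, 16) → sum 36  ≥ 34 ✓
(7, 16, 14) → sum 37  ≥ 34 ✓
(16, 14, 3) → sum 33
(14, 3, 19) → sum 36  ≥ 34 ✓
(3, 19, 9) → sum 31
(19, 9, 20) → sum 48  ≥ 34 ✓
(9, 20, 9) → sum 38  ≥ 34 ✓
(20, 9, 18) → sum 47  ≥ 34 ✓
(9, 18, 10) → sum 37  ≥ 34 ✓
(18, 10, 4) → sum 32
(10, 4, 19) → sum 33
(4, 19, 8) → sum 31
8 windows satisfy the condition.

8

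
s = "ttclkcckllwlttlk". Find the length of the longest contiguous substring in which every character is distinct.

add t: [t] len 1
add t (repeat t, move left end past it): [t] len 1
add c: [t, c] len 2
add l: [t, c, l] len 3
add k: [t, c, l, k] len 4
add c (repeat c, move left end past it): [l, k, c] len 3
add c (repeat c, move left end past it): [c] len 1
add k: [c, k] len 2
add l: [c, k, l] len 3
add l (repeat l, move left end past it): [l] len 1
add w: [l, w] len 2
add l (repeat l, move left end past it): [w, l] len 2
add t: [w, l, t] len 3
add t (repeat t, move left end past it): [t] len 1
add l: [t, l] len 2
add k: [t, l, k] len 3
Longest all-distinct length: 4.

4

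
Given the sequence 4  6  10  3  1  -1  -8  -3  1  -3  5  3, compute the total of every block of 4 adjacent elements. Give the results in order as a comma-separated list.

[4, 6, 10, 3] → sum 23
[6, 10, 3, 1] → sum 20
[10, 3, 1, -1] → sum 13
[3, 1, -1, -8] → sum -5
[1, -1, -8, -3] → sum -11
[-1, -8, -3, 1] → sum -11
[-8, -3, 1, -3] → sum -13
[-3, 1, -3, 5] → sum 0
[1, -3, 5, 3] → sum 6

23, 20, 13, -5, -11, -11, -13, 0, 6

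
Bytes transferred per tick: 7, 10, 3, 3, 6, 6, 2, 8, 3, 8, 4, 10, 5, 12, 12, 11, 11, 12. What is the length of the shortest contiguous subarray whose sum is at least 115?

add 7: running sum 7 < 115
add 10: running sum 17 < 115
add 3: running sum 20 < 115
add 3: running sum 23 < 115
add 6: running sum 29 < 115
add 6: running sum 35 < 115
add 2: running sum 37 < 115
add 8: running sum 45 < 115
add 3: running sum 48 < 115
add 8: running sum 56 < 115
add 4: running sum 60 < 115
add 10: running sum 70 < 115
add 5: running sum 75 < 115
add 12: running sum 87 < 115
add 12: running sum 99 < 115
add 11: running sum 110 < 115
end 16: [7, 10, 3, 3, 6, 6, 2, 8, 3, 8, 4, 10, 5, 12, 12, 11, 11] sum 121, len 17
end 17: [3, 3, 6, 6, 2, 8, 3, 8, 4, 10, 5, 12, 12, 11, 11, 12] sum 116, len 16
Shortest qualifying length: 16.

16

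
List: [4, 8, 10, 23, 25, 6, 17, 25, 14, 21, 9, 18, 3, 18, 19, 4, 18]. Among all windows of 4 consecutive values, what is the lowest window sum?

Each size-4 window and its sum:
(4, 8, 10, 23) → sum 45
(8, 10, 23, 25) → sum 66
(10, 23, 25, 6) → sum 64
(23, 25, 6, 17) → sum 71
(25, 6, 17, 25) → sum 73
(6, 17, 25, 14) → sum 62
(17, 25, 14, 21) → sum 77
(25, 14, 21, 9) → sum 69
(14, 21, 9, 18) → sum 62
(21, 9, 18, 3) → sum 51
(9, 18, 3, 18) → sum 48
(18, 3, 18, 19) → sum 58
(3, 18, 19, 4) → sum 44
(18, 19, 4, 18) → sum 59
Lowest of these is 44.

44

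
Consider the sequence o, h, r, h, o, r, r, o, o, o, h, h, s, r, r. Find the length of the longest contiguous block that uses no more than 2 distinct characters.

Extend right; when distinct count exceeds 2, shrink from the left:
add o: window [o] (1 distinct), len 1
add h: window [o, h] (2 distinct), len 2
add r: window [h, r] (2 distinct), len 2
add h: window [h, r, h] (2 distinct), len 3
add o: window [h, o] (2 distinct), len 2
add r: window [o, r] (2 distinct), len 2
add r: window [o, r, r] (2 distinct), len 3
add o: window [o, r, r, o] (2 distinct), len 4
add o: window [o, r, r, o, o] (2 distinct), len 5
add o: window [o, r, r, o, o, o] (2 distinct), len 6
add h: window [o, o, o, h] (2 distinct), len 4
add h: window [o, o, o, h, h] (2 distinct), len 5
add s: window [h, h, s] (2 distinct), len 3
add r: window [s, r] (2 distinct), len 2
add r: window [s, r, r] (2 distinct), len 3
Longest length with ≤2 distinct: 6.

6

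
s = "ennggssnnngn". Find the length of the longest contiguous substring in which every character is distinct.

add e: [e] len 1
add n: [e, n] len 2
add n (repeat n, move left end past it): [n] len 1
add g: [n, g] len 2
add g (repeat g, move left end past it): [g] len 1
add s: [g, s] len 2
add s (repeat s, move left end past it): [s] len 1
add n: [s, n] len 2
add n (repeat n, move left end past it): [n] len 1
add n (repeat n, move left end past it): [n] len 1
add g: [n, g] len 2
add n (repeat n, move left end past it): [g, n] len 2
Longest all-distinct length: 2.

2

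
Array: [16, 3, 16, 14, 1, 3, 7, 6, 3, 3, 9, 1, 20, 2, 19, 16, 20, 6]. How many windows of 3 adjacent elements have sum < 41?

13

16 3 16 → sum 35  < 41 ✓
3 16 14 → sum 33  < 41 ✓
16 14 1 → sum 31  < 41 ✓
14 1 3 → sum 18  < 41 ✓
1 3 7 → sum 11  < 41 ✓
3 7 6 → sum 16  < 41 ✓
7 6 3 → sum 16  < 41 ✓
6 3 3 → sum 12  < 41 ✓
3 3 9 → sum 15  < 41 ✓
3 9 1 → sum 13  < 41 ✓
9 1 20 → sum 30  < 41 ✓
1 20 2 → sum 23  < 41 ✓
20 2 19 → sum 41
2 19 16 → sum 37  < 41 ✓
19 16 20 → sum 55
16 20 6 → sum 42
13 windows satisfy the condition.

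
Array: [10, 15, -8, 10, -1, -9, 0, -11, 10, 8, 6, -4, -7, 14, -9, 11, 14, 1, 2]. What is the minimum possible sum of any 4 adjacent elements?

10 15 -8 10 → sum 27
15 -8 10 -1 → sum 16
-8 10 -1 -9 → sum -8
10 -1 -9 0 → sum 0
-1 -9 0 -11 → sum -21
-9 0 -11 10 → sum -10
0 -11 10 8 → sum 7
-11 10 8 6 → sum 13
10 8 6 -4 → sum 20
8 6 -4 -7 → sum 3
6 -4 -7 14 → sum 9
-4 -7 14 -9 → sum -6
-7 14 -9 11 → sum 9
14 -9 11 14 → sum 30
-9 11 14 1 → sum 17
11 14 1 2 → sum 28
Minimum of these is -21.

-21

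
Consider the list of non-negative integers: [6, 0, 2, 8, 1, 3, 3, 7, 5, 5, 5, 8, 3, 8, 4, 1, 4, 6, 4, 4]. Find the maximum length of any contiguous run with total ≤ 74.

add 6: [6] sum 6, len 1
add 0: [6, 0] sum 6, len 2
add 2: [6, 0, 2] sum 8, len 3
add 8: [6, 0, 2, 8] sum 16, len 4
add 1: [6, 0, 2, 8, 1] sum 17, len 5
add 3: [6, 0, 2, 8, 1, 3] sum 20, len 6
add 3: [6, 0, 2, 8, 1, 3, 3] sum 23, len 7
add 7: [6, 0, 2, 8, 1, 3, 3, 7] sum 30, len 8
add 5: [6, 0, 2, 8, 1, 3, 3, 7, 5] sum 35, len 9
add 5: [6, 0, 2, 8, 1, 3, 3, 7, 5, 5] sum 40, len 10
add 5: [6, 0, 2, 8, 1, 3, 3, 7, 5, 5, 5] sum 45, len 11
add 8: [6, 0, 2, 8, 1, 3, 3, 7, 5, 5, 5, 8] sum 53, len 12
add 3: [6, 0, 2, 8, 1, 3, 3, 7, 5, 5, 5, 8, 3] sum 56, len 13
add 8: [6, 0, 2, 8, 1, 3, 3, 7, 5, 5, 5, 8, 3, 8] sum 64, len 14
add 4: [6, 0, 2, 8, 1, 3, 3, 7, 5, 5, 5, 8, 3, 8, 4] sum 68, len 15
add 1: [6, 0, 2, 8, 1, 3, 3, 7, 5, 5, 5, 8, 3, 8, 4, 1] sum 69, len 16
add 4: [6, 0, 2, 8, 1, 3, 3, 7, 5, 5, 5, 8, 3, 8, 4, 1, 4] sum 73, len 17
add 6: [0, 2, 8, 1, 3, 3, 7, 5, 5, 5, 8, 3, 8, 4, 1, 4, 6] sum 73, len 17
add 4: [1, 3, 3, 7, 5, 5, 5, 8, 3, 8, 4, 1, 4, 6, 4] sum 67, len 15
add 4: [1, 3, 3, 7, 5, 5, 5, 8, 3, 8, 4, 1, 4, 6, 4, 4] sum 71, len 16
Longest length seen: 17.

17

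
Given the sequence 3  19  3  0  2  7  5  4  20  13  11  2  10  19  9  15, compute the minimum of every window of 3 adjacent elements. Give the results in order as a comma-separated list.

3, 0, 0, 0, 2, 4, 4, 4, 11, 2, 2, 2, 9, 9

[3, 19, 3] → min 3
[19, 3, 0] → min 0
[3, 0, 2] → min 0
[0, 2, 7] → min 0
[2, 7, 5] → min 2
[7, 5, 4] → min 4
[5, 4, 20] → min 4
[4, 20, 13] → min 4
[20, 13, 11] → min 11
[13, 11, 2] → min 2
[11, 2, 10] → min 2
[2, 10, 19] → min 2
[10, 19, 9] → min 9
[19, 9, 15] → min 9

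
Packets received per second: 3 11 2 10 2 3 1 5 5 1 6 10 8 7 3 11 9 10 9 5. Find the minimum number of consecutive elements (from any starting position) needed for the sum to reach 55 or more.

7

Extend right; whenever the sum reaches 55, record the length and shrink from the left:
add 3: running sum 3 < 55
add 11: running sum 14 < 55
add 2: running sum 16 < 55
add 10: running sum 26 < 55
add 2: running sum 28 < 55
add 3: running sum 31 < 55
add 1: running sum 32 < 55
add 5: running sum 37 < 55
add 5: running sum 42 < 55
add 1: running sum 43 < 55
add 6: running sum 49 < 55
end 11: [11, 2, 10, 2, 3, 1, 5, 5, 1, 6, 10] sum 56, len 11
end 12: [11, 2, 10, 2, 3, 1, 5, 5, 1, 6, 10, 8] sum 64, len 12
end 13: [10, 2, 3, 1, 5, 5, 1, 6, 10, 8, 7] sum 58, len 11
end 14: [10, 2, 3, 1, 5, 5, 1, 6, 10, 8, 7, 3] sum 61, len 12
end 15: [5, 5, 1, 6, 10, 8, 7, 3, 11] sum 56, len 9
end 16: [1, 6, 10, 8, 7, 3, 11, 9] sum 55, len 8
end 17: [10, 8, 7, 3, 11, 9, 10] sum 58, len 7
end 18: [8, 7, 3, 11, 9, 10, 9] sum 57, len 7
end 19: [8, 7, 3, 11, 9, 10, 9, 5] sum 62, len 8
Shortest qualifying length: 7.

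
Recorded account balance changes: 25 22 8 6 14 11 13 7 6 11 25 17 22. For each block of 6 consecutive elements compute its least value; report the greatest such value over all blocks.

6

Window mins for each of the 8 positions:
25 22 8 6 14 11 → min 6
22 8 6 14 11 13 → min 6
8 6 14 11 13 7 → min 6
6 14 11 13 7 6 → min 6
14 11 13 7 6 11 → min 6
11 13 7 6 11 25 → min 6
13 7 6 11 25 17 → min 6
7 6 11 25 17 22 → min 6
Greatest of these is 6.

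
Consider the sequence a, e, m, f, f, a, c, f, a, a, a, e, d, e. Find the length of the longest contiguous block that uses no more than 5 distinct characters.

[a] 1 distinct, len 1
[a, e] 2 distinct, len 2
[a, e, m] 3 distinct, len 3
[a, e, m, f] 4 distinct, len 4
[a, e, m, f, f] 4 distinct, len 5
[a, e, m, f, f, a] 4 distinct, len 6
[a, e, m, f, f, a, c] 5 distinct, len 7
[a, e, m, f, f, a, c, f] 5 distinct, len 8
[a, e, m, f, f, a, c, f, a] 5 distinct, len 9
[a, e, m, f, f, a, c, f, a, a] 5 distinct, len 10
[a, e, m, f, f, a, c, f, a, a, a] 5 distinct, len 11
[a, e, m, f, f, a, c, f, a, a, a, e] 5 distinct, len 12
[f, f, a, c, f, a, a, a, e, d] 5 distinct, len 10
[f, f, a, c, f, a, a, a, e, d, e] 5 distinct, len 11
Longest length with ≤5 distinct: 12.

12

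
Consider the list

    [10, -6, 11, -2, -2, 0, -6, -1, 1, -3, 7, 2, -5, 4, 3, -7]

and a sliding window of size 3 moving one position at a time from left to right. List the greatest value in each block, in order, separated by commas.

11, 11, 11, 0, 0, 0, 1, 1, 7, 7, 7, 4, 4, 4

[10, -6, 11] → max 11
[-6, 11, -2] → max 11
[11, -2, -2] → max 11
[-2, -2, 0] → max 0
[-2, 0, -6] → max 0
[0, -6, -1] → max 0
[-6, -1, 1] → max 1
[-1, 1, -3] → max 1
[1, -3, 7] → max 7
[-3, 7, 2] → max 7
[7, 2, -5] → max 7
[2, -5, 4] → max 4
[-5, 4, 3] → max 4
[4, 3, -7] → max 4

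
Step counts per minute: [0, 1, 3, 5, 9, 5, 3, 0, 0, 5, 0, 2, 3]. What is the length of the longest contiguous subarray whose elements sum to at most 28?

[0] sum 0 len 1
[0, 1] sum 1 len 2
[0, 1, 3] sum 4 len 3
[0, 1, 3, 5] sum 9 len 4
[0, 1, 3, 5, 9] sum 18 len 5
[0, 1, 3, 5, 9, 5] sum 23 len 6
[0, 1, 3, 5, 9, 5, 3] sum 26 len 7
[0, 1, 3, 5, 9, 5, 3, 0] sum 26 len 8
[0, 1, 3, 5, 9, 5, 3, 0, 0] sum 26 len 9
[5, 9, 5, 3, 0, 0, 5] sum 27 len 7
[5, 9, 5, 3, 0, 0, 5, 0] sum 27 len 8
[9, 5, 3, 0, 0, 5, 0, 2] sum 24 len 8
[9, 5, 3, 0, 0, 5, 0, 2, 3] sum 27 len 9
Longest length seen: 9.

9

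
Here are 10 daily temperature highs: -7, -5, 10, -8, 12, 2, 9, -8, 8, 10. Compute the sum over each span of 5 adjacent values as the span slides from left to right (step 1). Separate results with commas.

[-7, -5, 10, -8, 12] → sum 2
[-5, 10, -8, 12, 2] → sum 11
[10, -8, 12, 2, 9] → sum 25
[-8, 12, 2, 9, -8] → sum 7
[12, 2, 9, -8, 8] → sum 23
[2, 9, -8, 8, 10] → sum 21

2, 11, 25, 7, 23, 21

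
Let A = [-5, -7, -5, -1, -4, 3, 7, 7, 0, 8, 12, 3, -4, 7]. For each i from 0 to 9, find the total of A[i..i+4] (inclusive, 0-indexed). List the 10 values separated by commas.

Sliding a size-5 window across the 14 values:
[-5, -7, -5, -1, -4] → sum -22
[-7, -5, -1, -4, 3] → sum -14
[-5, -1, -4, 3, 7] → sum 0
[-1, -4, 3, 7, 7] → sum 12
[-4, 3, 7, 7, 0] → sum 13
[3, 7, 7, 0, 8] → sum 25
[7, 7, 0, 8, 12] → sum 34
[7, 0, 8, 12, 3] → sum 30
[0, 8, 12, 3, -4] → sum 19
[8, 12, 3, -4, 7] → sum 26

-22, -14, 0, 12, 13, 25, 34, 30, 19, 26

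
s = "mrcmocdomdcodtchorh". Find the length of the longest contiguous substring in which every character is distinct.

add m: [m] len 1
add r: [m, r] len 2
add c: [m, r, c] len 3
add m (repeat m, move left end past it): [r, c, m] len 3
add o: [r, c, m, o] len 4
add c (repeat c, move left end past it): [m, o, c] len 3
add d: [m, o, c, d] len 4
add o (repeat o, move left end past it): [c, d, o] len 3
add m: [c, d, o, m] len 4
add d (repeat d, move left end past it): [o, m, d] len 3
add c: [o, m, d, c] len 4
add o (repeat o, move left end past it): [m, d, c, o] len 4
add d (repeat d, move left end past it): [c, o, d] len 3
add t: [c, o, d, t] len 4
add c (repeat c, move left end past it): [o, d, t, c] len 4
add h: [o, d, t, c, h] len 5
add o (repeat o, move left end past it): [d, t, c, h, o] len 5
add r: [d, t, c, h, o, r] len 6
add h (repeat h, move left end past it): [o, r, h] len 3
Longest all-distinct length: 6.

6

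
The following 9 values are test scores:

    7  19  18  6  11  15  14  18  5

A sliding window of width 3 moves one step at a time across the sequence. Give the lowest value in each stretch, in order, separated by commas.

7, 6, 6, 6, 11, 14, 5

Sliding a size-3 window across the 9 values:
[7, 19, 18] → min 7
[19, 18, 6] → min 6
[18, 6, 11] → min 6
[6, 11, 15] → min 6
[11, 15, 14] → min 11
[15, 14, 18] → min 14
[14, 18, 5] → min 5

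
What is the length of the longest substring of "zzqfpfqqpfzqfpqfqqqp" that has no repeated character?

4

[z] len 1
[z] len 1
[z, q] len 2
[z, q, f] len 3
[z, q, f, p] len 4
[p, f] len 2
[p, f, q] len 3
[q] len 1
[q, p] len 2
[q, p, f] len 3
[q, p, f, z] len 4
[p, f, z, q] len 4
[z, q, f] len 3
[z, q, f, p] len 4
[f, p, q] len 3
[p, q, f] len 3
[f, q] len 2
[q] len 1
[q] len 1
[q, p] len 2
Longest all-distinct length: 4.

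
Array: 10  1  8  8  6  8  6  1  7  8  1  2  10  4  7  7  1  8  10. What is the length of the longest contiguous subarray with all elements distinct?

6

add 10: [10] len 1
add 1: [10, 1] len 2
add 8: [10, 1, 8] len 3
add 8 (repeat 8, move left end past it): [8] len 1
add 6: [8, 6] len 2
add 8 (repeat 8, move left end past it): [6, 8] len 2
add 6 (repeat 6, move left end past it): [8, 6] len 2
add 1: [8, 6, 1] len 3
add 7: [8, 6, 1, 7] len 4
add 8 (repeat 8, move left end past it): [6, 1, 7, 8] len 4
add 1 (repeat 1, move left end past it): [7, 8, 1] len 3
add 2: [7, 8, 1, 2] len 4
add 10: [7, 8, 1, 2, 10] len 5
add 4: [7, 8, 1, 2, 10, 4] len 6
add 7 (repeat 7, move left end past it): [8, 1, 2, 10, 4, 7] len 6
add 7 (repeat 7, move left end past it): [7] len 1
add 1: [7, 1] len 2
add 8: [7, 1, 8] len 3
add 10: [7, 1, 8, 10] len 4
Longest all-distinct length: 6.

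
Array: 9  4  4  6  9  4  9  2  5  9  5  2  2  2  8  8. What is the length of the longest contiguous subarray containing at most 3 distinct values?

Extend right; when distinct count exceeds 3, shrink from the left:
add 9: window [9] (1 distinct), len 1
add 4: window [9, 4] (2 distinct), len 2
add 4: window [9, 4, 4] (2 distinct), len 3
add 6: window [9, 4, 4, 6] (3 distinct), len 4
add 9: window [9, 4, 4, 6, 9] (3 distinct), len 5
add 4: window [9, 4, 4, 6, 9, 4] (3 distinct), len 6
add 9: window [9, 4, 4, 6, 9, 4, 9] (3 distinct), len 7
add 2: window [9, 4, 9, 2] (3 distinct), len 4
add 5: window [9, 2, 5] (3 distinct), len 3
add 9: window [9, 2, 5, 9] (3 distinct), len 4
add 5: window [9, 2, 5, 9, 5] (3 distinct), len 5
add 2: window [9, 2, 5, 9, 5, 2] (3 distinct), len 6
add 2: window [9, 2, 5, 9, 5, 2, 2] (3 distinct), len 7
add 2: window [9, 2, 5, 9, 5, 2, 2, 2] (3 distinct), len 8
add 8: window [5, 2, 2, 2, 8] (3 distinct), len 5
add 8: window [5, 2, 2, 2, 8, 8] (3 distinct), len 6
Longest length with ≤3 distinct: 8.

8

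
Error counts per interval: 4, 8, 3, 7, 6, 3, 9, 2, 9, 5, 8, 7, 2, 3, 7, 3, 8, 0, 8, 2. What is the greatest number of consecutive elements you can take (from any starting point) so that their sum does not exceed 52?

10

Extend to the right; shrink from the left whenever the sum exceeds 52:
add 4: [4] sum 4, len 1
add 8: [4, 8] sum 12, len 2
add 3: [4, 8, 3] sum 15, len 3
add 7: [4, 8, 3, 7] sum 22, len 4
add 6: [4, 8, 3, 7, 6] sum 28, len 5
add 3: [4, 8, 3, 7, 6, 3] sum 31, len 6
add 9: [4, 8, 3, 7, 6, 3, 9] sum 40, len 7
add 2: [4, 8, 3, 7, 6, 3, 9, 2] sum 42, len 8
add 9: [4, 8, 3, 7, 6, 3, 9, 2, 9] sum 51, len 9
add 5: [8, 3, 7, 6, 3, 9, 2, 9, 5] sum 52, len 9
add 8: [3, 7, 6, 3, 9, 2, 9, 5, 8] sum 52, len 9
add 7: [6, 3, 9, 2, 9, 5, 8, 7] sum 49, len 8
add 2: [6, 3, 9, 2, 9, 5, 8, 7, 2] sum 51, len 9
add 3: [3, 9, 2, 9, 5, 8, 7, 2, 3] sum 48, len 9
add 7: [9, 2, 9, 5, 8, 7, 2, 3, 7] sum 52, len 9
add 3: [2, 9, 5, 8, 7, 2, 3, 7, 3] sum 46, len 9
add 8: [9, 5, 8, 7, 2, 3, 7, 3, 8] sum 52, len 9
add 0: [9, 5, 8, 7, 2, 3, 7, 3, 8, 0] sum 52, len 10
add 8: [5, 8, 7, 2, 3, 7, 3, 8, 0, 8] sum 51, len 10
add 2: [8, 7, 2, 3, 7, 3, 8, 0, 8, 2] sum 48, len 10
Longest length seen: 10.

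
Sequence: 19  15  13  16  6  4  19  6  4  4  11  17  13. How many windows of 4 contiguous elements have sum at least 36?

[19, 15, 13, 16] → sum 63  ≥ 36 ✓
[15, 13, 16, 6] → sum 50  ≥ 36 ✓
[13, 16, 6, 4] → sum 39  ≥ 36 ✓
[16, 6, 4, 19] → sum 45  ≥ 36 ✓
[6, 4, 19, 6] → sum 35
[4, 19, 6, 4] → sum 33
[19, 6, 4, 4] → sum 33
[6, 4, 4, 11] → sum 25
[4, 4, 11, 17] → sum 36  ≥ 36 ✓
[4, 11, 17, 13] → sum 45  ≥ 36 ✓
6 windows satisfy the condition.

6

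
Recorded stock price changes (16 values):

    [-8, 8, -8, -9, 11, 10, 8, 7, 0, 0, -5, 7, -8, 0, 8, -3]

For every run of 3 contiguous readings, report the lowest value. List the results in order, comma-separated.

-8, -9, -9, -9, 8, 7, 0, 0, -5, -5, -8, -8, -8, -3

Sliding a size-3 window across the 16 values:
(-8, 8, -8) → min -8
(8, -8, -9) → min -9
(-8, -9, 11) → min -9
(-9, 11, 10) → min -9
(11, 10, 8) → min 8
(10, 8, 7) → min 7
(8, 7, 0) → min 0
(7, 0, 0) → min 0
(0, 0, -5) → min -5
(0, -5, 7) → min -5
(-5, 7, -8) → min -8
(7, -8, 0) → min -8
(-8, 0, 8) → min -8
(0, 8, -3) → min -3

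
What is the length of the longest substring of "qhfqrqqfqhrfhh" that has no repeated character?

[q] len 1
[q, h] len 2
[q, h, f] len 3
[h, f, q] len 3
[h, f, q, r] len 4
[r, q] len 2
[q] len 1
[q, f] len 2
[f, q] len 2
[f, q, h] len 3
[f, q, h, r] len 4
[q, h, r, f] len 4
[r, f, h] len 3
[h] len 1
Longest all-distinct length: 4.

4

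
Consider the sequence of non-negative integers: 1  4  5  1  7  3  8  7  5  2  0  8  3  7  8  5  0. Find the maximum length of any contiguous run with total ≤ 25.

6

Extend to the right; shrink from the left whenever the sum exceeds 25:
[1] sum 1 len 1
[1, 4] sum 5 len 2
[1, 4, 5] sum 10 len 3
[1, 4, 5, 1] sum 11 len 4
[1, 4, 5, 1, 7] sum 18 len 5
[1, 4, 5, 1, 7, 3] sum 21 len 6
[5, 1, 7, 3, 8] sum 24 len 5
[7, 3, 8, 7] sum 25 len 4
[3, 8, 7, 5] sum 23 len 4
[3, 8, 7, 5, 2] sum 25 len 5
[3, 8, 7, 5, 2, 0] sum 25 len 6
[7, 5, 2, 0, 8] sum 22 len 5
[7, 5, 2, 0, 8, 3] sum 25 len 6
[5, 2, 0, 8, 3, 7] sum 25 len 6
[3, 7, 8] sum 18 len 3
[3, 7, 8, 5] sum 23 len 4
[3, 7, 8, 5, 0] sum 23 len 5
Longest length seen: 6.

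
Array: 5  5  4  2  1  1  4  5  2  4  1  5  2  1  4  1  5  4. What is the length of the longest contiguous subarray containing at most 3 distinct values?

5

[5] 1 distinct, len 1
[5, 5] 1 distinct, len 2
[5, 5, 4] 2 distinct, len 3
[5, 5, 4, 2] 3 distinct, len 4
[4, 2, 1] 3 distinct, len 3
[4, 2, 1, 1] 3 distinct, len 4
[4, 2, 1, 1, 4] 3 distinct, len 5
[1, 1, 4, 5] 3 distinct, len 4
[4, 5, 2] 3 distinct, len 3
[4, 5, 2, 4] 3 distinct, len 4
[2, 4, 1] 3 distinct, len 3
[4, 1, 5] 3 distinct, len 3
[1, 5, 2] 3 distinct, len 3
[1, 5, 2, 1] 3 distinct, len 4
[2, 1, 4] 3 distinct, len 3
[2, 1, 4, 1] 3 distinct, len 4
[1, 4, 1, 5] 3 distinct, len 4
[1, 4, 1, 5, 4] 3 distinct, len 5
Longest length with ≤3 distinct: 5.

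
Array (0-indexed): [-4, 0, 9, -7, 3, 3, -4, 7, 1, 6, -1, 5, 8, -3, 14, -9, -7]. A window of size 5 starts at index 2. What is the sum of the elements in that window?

Elements at indices 2..6: 9, -7, 3, 3, -4
sum(9, -7, 3, 3, -4) = 4

4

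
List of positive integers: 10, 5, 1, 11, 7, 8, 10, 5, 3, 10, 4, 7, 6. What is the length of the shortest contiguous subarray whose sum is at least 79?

add 10: running sum 10 < 79
add 5: running sum 15 < 79
add 1: running sum 16 < 79
add 11: running sum 27 < 79
add 7: running sum 34 < 79
add 8: running sum 42 < 79
add 10: running sum 52 < 79
add 5: running sum 57 < 79
add 3: running sum 60 < 79
add 10: running sum 70 < 79
add 4: running sum 74 < 79
add 7: shortest ending here [10, 5, 1, 11, 7, 8, 10, 5, 3, 10, 4, 7] sum 81, len 12
add 6: shortest ending here [10, 5, 1, 11, 7, 8, 10, 5, 3, 10, 4, 7, 6] sum 87, len 13
Shortest qualifying length: 12.

12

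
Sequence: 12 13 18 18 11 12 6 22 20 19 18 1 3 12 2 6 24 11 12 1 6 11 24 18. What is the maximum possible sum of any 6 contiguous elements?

(12, 13, 18, 18, 11, 12) → sum 84
(13, 18, 18, 11, 12, 6) → sum 78
(18, 18, 11, 12, 6, 22) → sum 87
(18, 11, 12, 6, 22, 20) → sum 89
(11, 12, 6, 22, 20, 19) → sum 90
(12, 6, 22, 20, 19, 18) → sum 97
(6, 22, 20, 19, 18, 1) → sum 86
(22, 20, 19, 18, 1, 3) → sum 83
(20, 19, 18, 1, 3, 12) → sum 73
(19, 18, 1, 3, 12, 2) → sum 55
(18, 1, 3, 12, 2, 6) → sum 42
(1, 3, 12, 2, 6, 24) → sum 48
(3, 12, 2, 6, 24, 11) → sum 58
(12, 2, 6, 24, 11, 12) → sum 67
(2, 6, 24, 11, 12, 1) → sum 56
(6, 24, 11, 12, 1, 6) → sum 60
(24, 11, 12, 1, 6, 11) → sum 65
(11, 12, 1, 6, 11, 24) → sum 65
(12, 1, 6, 11, 24, 18) → sum 72
Maximum of these is 97.

97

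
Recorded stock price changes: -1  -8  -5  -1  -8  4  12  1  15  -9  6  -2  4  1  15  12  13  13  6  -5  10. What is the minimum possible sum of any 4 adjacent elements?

-22

(-1, -8, -5, -1) → sum -15
(-8, -5, -1, -8) → sum -22
(-5, -1, -8, 4) → sum -10
(-1, -8, 4, 12) → sum 7
(-8, 4, 12, 1) → sum 9
(4, 12, 1, 15) → sum 32
(12, 1, 15, -9) → sum 19
(1, 15, -9, 6) → sum 13
(15, -9, 6, -2) → sum 10
(-9, 6, -2, 4) → sum -1
(6, -2, 4, 1) → sum 9
(-2, 4, 1, 15) → sum 18
(4, 1, 15, 12) → sum 32
(1, 15, 12, 13) → sum 41
(15, 12, 13, 13) → sum 53
(12, 13, 13, 6) → sum 44
(13, 13, 6, -5) → sum 27
(13, 6, -5, 10) → sum 24
Minimum of these is -22.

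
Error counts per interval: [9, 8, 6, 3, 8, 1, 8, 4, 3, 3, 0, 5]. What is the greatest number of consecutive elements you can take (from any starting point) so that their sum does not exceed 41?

10

[9] sum 9 len 1
[9, 8] sum 17 len 2
[9, 8, 6] sum 23 len 3
[9, 8, 6, 3] sum 26 len 4
[9, 8, 6, 3, 8] sum 34 len 5
[9, 8, 6, 3, 8, 1] sum 35 len 6
[8, 6, 3, 8, 1, 8] sum 34 len 6
[8, 6, 3, 8, 1, 8, 4] sum 38 len 7
[8, 6, 3, 8, 1, 8, 4, 3] sum 41 len 8
[6, 3, 8, 1, 8, 4, 3, 3] sum 36 len 8
[6, 3, 8, 1, 8, 4, 3, 3, 0] sum 36 len 9
[6, 3, 8, 1, 8, 4, 3, 3, 0, 5] sum 41 len 10
Longest length seen: 10.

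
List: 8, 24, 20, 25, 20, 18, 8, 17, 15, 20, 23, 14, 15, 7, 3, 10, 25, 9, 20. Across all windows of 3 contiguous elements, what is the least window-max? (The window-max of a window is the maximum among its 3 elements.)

10

[8, 24, 20] → max 24
[24, 20, 25] → max 25
[20, 25, 20] → max 25
[25, 20, 18] → max 25
[20, 18, 8] → max 20
[18, 8, 17] → max 18
[8, 17, 15] → max 17
[17, 15, 20] → max 20
[15, 20, 23] → max 23
[20, 23, 14] → max 23
[23, 14, 15] → max 23
[14, 15, 7] → max 15
[15, 7, 3] → max 15
[7, 3, 10] → max 10
[3, 10, 25] → max 25
[10, 25, 9] → max 25
[25, 9, 20] → max 25
Least of these is 10.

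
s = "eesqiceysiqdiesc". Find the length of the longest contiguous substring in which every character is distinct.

7

add e: [e] len 1
add e (repeat e, move left end past it): [e] len 1
add s: [e, s] len 2
add q: [e, s, q] len 3
add i: [e, s, q, i] len 4
add c: [e, s, q, i, c] len 5
add e (repeat e, move left end past it): [s, q, i, c, e] len 5
add y: [s, q, i, c, e, y] len 6
add s (repeat s, move left end past it): [q, i, c, e, y, s] len 6
add i (repeat i, move left end past it): [c, e, y, s, i] len 5
add q: [c, e, y, s, i, q] len 6
add d: [c, e, y, s, i, q, d] len 7
add i (repeat i, move left end past it): [q, d, i] len 3
add e: [q, d, i, e] len 4
add s: [q, d, i, e, s] len 5
add c: [q, d, i, e, s, c] len 6
Longest all-distinct length: 7.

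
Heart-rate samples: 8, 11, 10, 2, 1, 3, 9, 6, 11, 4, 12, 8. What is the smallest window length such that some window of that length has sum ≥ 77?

Extend right; whenever the sum reaches 77, record the length and shrink from the left:
add 8: running sum 8 < 77
add 11: running sum 19 < 77
add 10: running sum 29 < 77
add 2: running sum 31 < 77
add 1: running sum 32 < 77
add 3: running sum 35 < 77
add 9: running sum 44 < 77
add 6: running sum 50 < 77
add 11: running sum 61 < 77
add 4: running sum 65 < 77
end 10: [8, 11, 10, 2, 1, 3, 9, 6, 11, 4, 12] sum 77, len 11
end 11: [11, 10, 2, 1, 3, 9, 6, 11, 4, 12, 8] sum 77, len 11
Shortest qualifying length: 11.

11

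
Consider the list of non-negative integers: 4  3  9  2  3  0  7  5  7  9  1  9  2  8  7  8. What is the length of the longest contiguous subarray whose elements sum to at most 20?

5

add 4: [4] sum 4, len 1
add 3: [4, 3] sum 7, len 2
add 9: [4, 3, 9] sum 16, len 3
add 2: [4, 3, 9, 2] sum 18, len 4
add 3: [3, 9, 2, 3] sum 17, len 4
add 0: [3, 9, 2, 3, 0] sum 17, len 5
add 7: [2, 3, 0, 7] sum 12, len 4
add 5: [2, 3, 0, 7, 5] sum 17, len 5
add 7: [0, 7, 5, 7] sum 19, len 4
add 9: [7, 9] sum 16, len 2
add 1: [7, 9, 1] sum 17, len 3
add 9: [9, 1, 9] sum 19, len 3
add 2: [1, 9, 2] sum 12, len 3
add 8: [1, 9, 2, 8] sum 20, len 4
add 7: [2, 8, 7] sum 17, len 3
add 8: [7, 8] sum 15, len 2
Longest length seen: 5.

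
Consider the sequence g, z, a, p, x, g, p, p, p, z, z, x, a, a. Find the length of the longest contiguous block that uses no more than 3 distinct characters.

6

add g: window [g] (1 distinct), len 1
add z: window [g, z] (2 distinct), len 2
add a: window [g, z, a] (3 distinct), len 3
add p: window [z, a, p] (3 distinct), len 3
add x: window [a, p, x] (3 distinct), len 3
add g: window [p, x, g] (3 distinct), len 3
add p: window [p, x, g, p] (3 distinct), len 4
add p: window [p, x, g, p, p] (3 distinct), len 5
add p: window [p, x, g, p, p, p] (3 distinct), len 6
add z: window [g, p, p, p, z] (3 distinct), len 5
add z: window [g, p, p, p, z, z] (3 distinct), len 6
add x: window [p, p, p, z, z, x] (3 distinct), len 6
add a: window [z, z, x, a] (3 distinct), len 4
add a: window [z, z, x, a, a] (3 distinct), len 5
Longest length with ≤3 distinct: 6.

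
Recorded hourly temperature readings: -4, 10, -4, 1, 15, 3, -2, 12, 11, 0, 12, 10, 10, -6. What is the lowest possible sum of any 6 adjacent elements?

21

[-4, 10, -4, 1, 15, 3] → sum 21
[10, -4, 1, 15, 3, -2] → sum 23
[-4, 1, 15, 3, -2, 12] → sum 25
[1, 15, 3, -2, 12, 11] → sum 40
[15, 3, -2, 12, 11, 0] → sum 39
[3, -2, 12, 11, 0, 12] → sum 36
[-2, 12, 11, 0, 12, 10] → sum 43
[12, 11, 0, 12, 10, 10] → sum 55
[11, 0, 12, 10, 10, -6] → sum 37
Lowest of these is 21.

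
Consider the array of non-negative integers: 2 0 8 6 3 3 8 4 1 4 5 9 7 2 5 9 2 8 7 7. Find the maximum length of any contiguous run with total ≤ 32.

7

[2] sum 2 len 1
[2, 0] sum 2 len 2
[2, 0, 8] sum 10 len 3
[2, 0, 8, 6] sum 16 len 4
[2, 0, 8, 6, 3] sum 19 len 5
[2, 0, 8, 6, 3, 3] sum 22 len 6
[2, 0, 8, 6, 3, 3, 8] sum 30 len 7
[0, 8, 6, 3, 3, 8, 4] sum 32 len 7
[6, 3, 3, 8, 4, 1] sum 25 len 6
[6, 3, 3, 8, 4, 1, 4] sum 29 len 7
[3, 3, 8, 4, 1, 4, 5] sum 28 len 7
[8, 4, 1, 4, 5, 9] sum 31 len 6
[4, 1, 4, 5, 9, 7] sum 30 len 6
[4, 1, 4, 5, 9, 7, 2] sum 32 len 7
[4, 5, 9, 7, 2, 5] sum 32 len 6
[9, 7, 2, 5, 9] sum 32 len 5
[7, 2, 5, 9, 2] sum 25 len 5
[2, 5, 9, 2, 8] sum 26 len 5
[5, 9, 2, 8, 7] sum 31 len 5
[2, 8, 7, 7] sum 24 len 4
Longest length seen: 7.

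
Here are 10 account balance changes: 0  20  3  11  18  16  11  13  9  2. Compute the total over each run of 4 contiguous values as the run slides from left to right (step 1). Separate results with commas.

34, 52, 48, 56, 58, 49, 35

0 20 3 11 → sum 34
20 3 11 18 → sum 52
3 11 18 16 → sum 48
11 18 16 11 → sum 56
18 16 11 13 → sum 58
16 11 13 9 → sum 49
11 13 9 2 → sum 35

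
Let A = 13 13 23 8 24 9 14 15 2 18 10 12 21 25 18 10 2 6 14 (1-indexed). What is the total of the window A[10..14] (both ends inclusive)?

86

Elements at indices 10..14: 18, 10, 12, 21, 25
sum(18, 10, 12, 21, 25) = 86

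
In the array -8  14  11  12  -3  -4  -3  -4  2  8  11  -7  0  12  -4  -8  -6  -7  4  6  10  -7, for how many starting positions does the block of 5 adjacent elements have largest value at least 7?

15

[-8, 14, 11, 12, -3] → max 14  ≥ 7 ✓
[14, 11, 12, -3, -4] → max 14  ≥ 7 ✓
[11, 12, -3, -4, -3] → max 12  ≥ 7 ✓
[12, -3, -4, -3, -4] → max 12  ≥ 7 ✓
[-3, -4, -3, -4, 2] → max 2
[-4, -3, -4, 2, 8] → max 8  ≥ 7 ✓
[-3, -4, 2, 8, 11] → max 11  ≥ 7 ✓
[-4, 2, 8, 11, -7] → max 11  ≥ 7 ✓
[2, 8, 11, -7, 0] → max 11  ≥ 7 ✓
[8, 11, -7, 0, 12] → max 12  ≥ 7 ✓
[11, -7, 0, 12, -4] → max 12  ≥ 7 ✓
[-7, 0, 12, -4, -8] → max 12  ≥ 7 ✓
[0, 12, -4, -8, -6] → max 12  ≥ 7 ✓
[12, -4, -8, -6, -7] → max 12  ≥ 7 ✓
[-4, -8, -6, -7, 4] → max 4
[-8, -6, -7, 4, 6] → max 6
[-6, -7, 4, 6, 10] → max 10  ≥ 7 ✓
[-7, 4, 6, 10, -7] → max 10  ≥ 7 ✓
15 windows satisfy the condition.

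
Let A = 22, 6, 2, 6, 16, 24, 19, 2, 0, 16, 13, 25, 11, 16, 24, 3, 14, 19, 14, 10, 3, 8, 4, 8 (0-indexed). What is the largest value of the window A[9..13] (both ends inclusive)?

Elements at indices 9..13: 16, 13, 25, 11, 16
max(16, 13, 25, 11, 16) = 25

25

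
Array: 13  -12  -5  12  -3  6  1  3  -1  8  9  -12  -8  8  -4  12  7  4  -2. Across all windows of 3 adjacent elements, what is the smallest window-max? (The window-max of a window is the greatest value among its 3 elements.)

[13, -12, -5] → max 13
[-12, -5, 12] → max 12
[-5, 12, -3] → max 12
[12, -3, 6] → max 12
[-3, 6, 1] → max 6
[6, 1, 3] → max 6
[1, 3, -1] → max 3
[3, -1, 8] → max 8
[-1, 8, 9] → max 9
[8, 9, -12] → max 9
[9, -12, -8] → max 9
[-12, -8, 8] → max 8
[-8, 8, -4] → max 8
[8, -4, 12] → max 12
[-4, 12, 7] → max 12
[12, 7, 4] → max 12
[7, 4, -2] → max 7
Smallest of these is 3.

3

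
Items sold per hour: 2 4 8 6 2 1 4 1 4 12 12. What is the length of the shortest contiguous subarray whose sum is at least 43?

9

Extend right; whenever the sum reaches 43, record the length and shrink from the left:
add 2: running sum 2 < 43
add 4: running sum 6 < 43
add 8: running sum 14 < 43
add 6: running sum 20 < 43
add 2: running sum 22 < 43
add 1: running sum 23 < 43
add 4: running sum 27 < 43
add 1: running sum 28 < 43
add 4: running sum 32 < 43
add 12: shortest ending here [2, 4, 8, 6, 2, 1, 4, 1, 4, 12] sum 44, len 10
add 12: shortest ending here [8, 6, 2, 1, 4, 1, 4, 12, 12] sum 50, len 9
Shortest qualifying length: 9.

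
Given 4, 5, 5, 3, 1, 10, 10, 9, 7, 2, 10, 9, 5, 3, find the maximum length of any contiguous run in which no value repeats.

6

add 4: [4] len 1
add 5: [4, 5] len 2
add 5 (repeat 5, move left end past it): [5] len 1
add 3: [5, 3] len 2
add 1: [5, 3, 1] len 3
add 10: [5, 3, 1, 10] len 4
add 10 (repeat 10, move left end past it): [10] len 1
add 9: [10, 9] len 2
add 7: [10, 9, 7] len 3
add 2: [10, 9, 7, 2] len 4
add 10 (repeat 10, move left end past it): [9, 7, 2, 10] len 4
add 9 (repeat 9, move left end past it): [7, 2, 10, 9] len 4
add 5: [7, 2, 10, 9, 5] len 5
add 3: [7, 2, 10, 9, 5, 3] len 6
Longest all-distinct length: 6.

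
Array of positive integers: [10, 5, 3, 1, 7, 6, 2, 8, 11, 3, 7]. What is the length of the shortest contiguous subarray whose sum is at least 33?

5

Extend right; whenever the sum reaches 33, record the length and shrink from the left:
add 10: running sum 10 < 33
add 5: running sum 15 < 33
add 3: running sum 18 < 33
add 1: running sum 19 < 33
add 7: running sum 26 < 33
add 6: running sum 32 < 33
add 2: shortest ending here [10, 5, 3, 1, 7, 6, 2] sum 34, len 7
add 8: shortest ending here [10, 5, 3, 1, 7, 6, 2, 8] sum 42, len 8
add 11: shortest ending here [7, 6, 2, 8, 11] sum 34, len 5
add 3: shortest ending here [7, 6, 2, 8, 11, 3] sum 37, len 6
add 7: shortest ending here [6, 2, 8, 11, 3, 7] sum 37, len 6
Shortest qualifying length: 5.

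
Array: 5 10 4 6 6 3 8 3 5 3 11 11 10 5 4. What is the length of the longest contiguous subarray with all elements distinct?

[5] len 1
[5, 10] len 2
[5, 10, 4] len 3
[5, 10, 4, 6] len 4
[6] len 1
[6, 3] len 2
[6, 3, 8] len 3
[8, 3] len 2
[8, 3, 5] len 3
[5, 3] len 2
[5, 3, 11] len 3
[11] len 1
[11, 10] len 2
[11, 10, 5] len 3
[11, 10, 5, 4] len 4
Longest all-distinct length: 4.

4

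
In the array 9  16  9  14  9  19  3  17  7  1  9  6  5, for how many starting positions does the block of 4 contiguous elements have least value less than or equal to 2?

4

[9, 16, 9, 14] → min 9
[16, 9, 14, 9] → min 9
[9, 14, 9, 19] → min 9
[14, 9, 19, 3] → min 3
[9, 19, 3, 17] → min 3
[19, 3, 17, 7] → min 3
[3, 17, 7, 1] → min 1  ≤ 2 ✓
[17, 7, 1, 9] → min 1  ≤ 2 ✓
[7, 1, 9, 6] → min 1  ≤ 2 ✓
[1, 9, 6, 5] → min 1  ≤ 2 ✓
4 windows satisfy the condition.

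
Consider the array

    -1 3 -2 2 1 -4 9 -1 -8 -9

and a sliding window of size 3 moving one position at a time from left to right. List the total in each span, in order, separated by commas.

(-1, 3, -2) → sum 0
(3, -2, 2) → sum 3
(-2, 2, 1) → sum 1
(2, 1, -4) → sum -1
(1, -4, 9) → sum 6
(-4, 9, -1) → sum 4
(9, -1, -8) → sum 0
(-1, -8, -9) → sum -18

0, 3, 1, -1, 6, 4, 0, -18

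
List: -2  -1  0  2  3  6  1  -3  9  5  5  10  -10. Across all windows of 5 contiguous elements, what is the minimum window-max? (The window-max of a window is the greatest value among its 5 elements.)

Window maxs for each of the 9 positions:
[-2, -1, 0, 2, 3] → max 3
[-1, 0, 2, 3, 6] → max 6
[0, 2, 3, 6, 1] → max 6
[2, 3, 6, 1, -3] → max 6
[3, 6, 1, -3, 9] → max 9
[6, 1, -3, 9, 5] → max 9
[1, -3, 9, 5, 5] → max 9
[-3, 9, 5, 5, 10] → max 10
[9, 5, 5, 10, -10] → max 10
Minimum of these is 3.

3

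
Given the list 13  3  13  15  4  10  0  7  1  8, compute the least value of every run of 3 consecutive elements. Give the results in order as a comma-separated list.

(13, 3, 13) → min 3
(3, 13, 15) → min 3
(13, 15, 4) → min 4
(15, 4, 10) → min 4
(4, 10, 0) → min 0
(10, 0, 7) → min 0
(0, 7, 1) → min 0
(7, 1, 8) → min 1

3, 3, 4, 4, 0, 0, 0, 1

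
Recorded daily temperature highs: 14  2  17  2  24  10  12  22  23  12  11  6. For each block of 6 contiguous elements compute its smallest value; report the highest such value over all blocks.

10

14 2 17 2 24 10 → min 2
2 17 2 24 10 12 → min 2
17 2 24 10 12 22 → min 2
2 24 10 12 22 23 → min 2
24 10 12 22 23 12 → min 10
10 12 22 23 12 11 → min 10
12 22 23 12 11 6 → min 6
Highest of these is 10.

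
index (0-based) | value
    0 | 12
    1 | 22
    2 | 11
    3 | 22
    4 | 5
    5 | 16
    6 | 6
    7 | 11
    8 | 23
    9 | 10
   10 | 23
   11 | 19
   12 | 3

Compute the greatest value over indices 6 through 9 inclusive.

23

Elements at indices 6..9: 6, 11, 23, 10
max(6, 11, 23, 10) = 23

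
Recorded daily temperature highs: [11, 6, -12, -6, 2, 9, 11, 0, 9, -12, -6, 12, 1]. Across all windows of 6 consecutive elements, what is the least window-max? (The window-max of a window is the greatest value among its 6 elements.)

Window maxs for each of the 8 positions:
[11, 6, -12, -6, 2, 9] → max 11
[6, -12, -6, 2, 9, 11] → max 11
[-12, -6, 2, 9, 11, 0] → max 11
[-6, 2, 9, 11, 0, 9] → max 11
[2, 9, 11, 0, 9, -12] → max 11
[9, 11, 0, 9, -12, -6] → max 11
[11, 0, 9, -12, -6, 12] → max 12
[0, 9, -12, -6, 12, 1] → max 12
Least of these is 11.

11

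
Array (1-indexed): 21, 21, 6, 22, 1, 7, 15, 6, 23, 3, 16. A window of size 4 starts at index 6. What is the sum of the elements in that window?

Elements at indices 6..9: 7, 15, 6, 23
sum(7, 15, 6, 23) = 51

51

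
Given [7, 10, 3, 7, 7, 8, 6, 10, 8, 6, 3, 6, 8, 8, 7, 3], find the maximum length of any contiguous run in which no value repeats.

[7] len 1
[7, 10] len 2
[7, 10, 3] len 3
[10, 3, 7] len 3
[7] len 1
[7, 8] len 2
[7, 8, 6] len 3
[7, 8, 6, 10] len 4
[6, 10, 8] len 3
[10, 8, 6] len 3
[10, 8, 6, 3] len 4
[3, 6] len 2
[3, 6, 8] len 3
[8] len 1
[8, 7] len 2
[8, 7, 3] len 3
Longest all-distinct length: 4.

4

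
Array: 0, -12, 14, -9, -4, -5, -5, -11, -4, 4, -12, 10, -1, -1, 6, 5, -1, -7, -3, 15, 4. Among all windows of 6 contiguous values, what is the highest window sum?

[0, -12, 14, -9, -4, -5] → sum -16
[-12, 14, -9, -4, -5, -5] → sum -21
[14, -9, -4, -5, -5, -11] → sum -20
[-9, -4, -5, -5, -11, -4] → sum -38
[-4, -5, -5, -11, -4, 4] → sum -25
[-5, -5, -11, -4, 4, -12] → sum -33
[-5, -11, -4, 4, -12, 10] → sum -18
[-11, -4, 4, -12, 10, -1] → sum -14
[-4, 4, -12, 10, -1, -1] → sum -4
[4, -12, 10, -1, -1, 6] → sum 6
[-12, 10, -1, -1, 6, 5] → sum 7
[10, -1, -1, 6, 5, -1] → sum 18
[-1, -1, 6, 5, -1, -7] → sum 1
[-1, 6, 5, -1, -7, -3] → sum -1
[6, 5, -1, -7, -3, 15] → sum 15
[5, -1, -7, -3, 15, 4] → sum 13
Highest of these is 18.

18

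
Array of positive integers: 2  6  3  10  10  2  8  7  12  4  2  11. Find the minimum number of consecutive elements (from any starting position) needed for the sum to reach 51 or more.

add 2: running sum 2 < 51
add 6: running sum 8 < 51
add 3: running sum 11 < 51
add 10: running sum 21 < 51
add 10: running sum 31 < 51
add 2: running sum 33 < 51
add 8: running sum 41 < 51
add 7: running sum 48 < 51
add 12: shortest ending here [3, 10, 10, 2, 8, 7, 12] sum 52, len 7
add 4: shortest ending here [10, 10, 2, 8, 7, 12, 4] sum 53, len 7
add 2: shortest ending here [10, 10, 2, 8, 7, 12, 4, 2] sum 55, len 8
add 11: shortest ending here [10, 2, 8, 7, 12, 4, 2, 11] sum 56, len 8
Shortest qualifying length: 7.

7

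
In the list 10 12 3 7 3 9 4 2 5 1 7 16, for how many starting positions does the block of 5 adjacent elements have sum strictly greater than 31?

[10, 12, 3, 7, 3] → sum 35  > 31 ✓
[12, 3, 7, 3, 9] → sum 34  > 31 ✓
[3, 7, 3, 9, 4] → sum 26
[7, 3, 9, 4, 2] → sum 25
[3, 9, 4, 2, 5] → sum 23
[9, 4, 2, 5, 1] → sum 21
[4, 2, 5, 1, 7] → sum 19
[2, 5, 1, 7, 16] → sum 31
2 windows satisfy the condition.

2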